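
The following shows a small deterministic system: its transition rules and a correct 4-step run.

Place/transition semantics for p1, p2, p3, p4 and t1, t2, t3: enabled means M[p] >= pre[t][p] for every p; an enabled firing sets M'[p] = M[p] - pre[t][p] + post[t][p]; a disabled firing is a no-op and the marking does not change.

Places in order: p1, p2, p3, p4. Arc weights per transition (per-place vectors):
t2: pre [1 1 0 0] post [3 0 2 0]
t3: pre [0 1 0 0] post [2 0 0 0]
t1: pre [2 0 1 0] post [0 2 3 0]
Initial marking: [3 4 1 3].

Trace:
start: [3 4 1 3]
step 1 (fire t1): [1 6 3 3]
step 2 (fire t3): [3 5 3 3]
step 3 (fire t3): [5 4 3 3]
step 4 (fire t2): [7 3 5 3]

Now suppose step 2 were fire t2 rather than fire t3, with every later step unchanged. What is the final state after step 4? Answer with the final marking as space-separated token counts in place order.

(re-executing from step 2 with the substitution; state before step 2: [1 6 3 3])
step 2 (fire t2): [3 5 5 3]
step 3 (fire t3): [5 4 5 3]
step 4 (fire t2): [7 3 7 3]

7 3 7 3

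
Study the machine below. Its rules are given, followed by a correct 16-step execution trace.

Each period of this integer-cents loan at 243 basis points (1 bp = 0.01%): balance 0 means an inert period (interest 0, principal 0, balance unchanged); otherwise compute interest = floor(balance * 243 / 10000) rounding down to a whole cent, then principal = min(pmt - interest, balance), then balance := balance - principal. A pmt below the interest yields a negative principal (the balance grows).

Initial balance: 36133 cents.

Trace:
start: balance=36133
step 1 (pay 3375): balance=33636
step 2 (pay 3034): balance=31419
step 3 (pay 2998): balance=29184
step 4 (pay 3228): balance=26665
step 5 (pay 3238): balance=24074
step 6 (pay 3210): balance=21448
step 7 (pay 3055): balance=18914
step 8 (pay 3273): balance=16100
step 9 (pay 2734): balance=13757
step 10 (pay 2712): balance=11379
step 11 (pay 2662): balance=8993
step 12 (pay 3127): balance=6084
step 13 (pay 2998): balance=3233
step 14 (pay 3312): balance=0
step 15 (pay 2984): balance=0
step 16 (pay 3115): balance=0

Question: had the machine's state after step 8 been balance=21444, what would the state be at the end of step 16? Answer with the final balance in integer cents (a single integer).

302

state after step 8 := balance=21444
step 9 (pay 2734): balance=19231
step 10 (pay 2712): balance=16986
step 11 (pay 2662): balance=14736
step 12 (pay 3127): balance=11967
step 13 (pay 2998): balance=9259
step 14 (pay 3312): balance=6171
step 15 (pay 2984): balance=3336
step 16 (pay 3115): balance=302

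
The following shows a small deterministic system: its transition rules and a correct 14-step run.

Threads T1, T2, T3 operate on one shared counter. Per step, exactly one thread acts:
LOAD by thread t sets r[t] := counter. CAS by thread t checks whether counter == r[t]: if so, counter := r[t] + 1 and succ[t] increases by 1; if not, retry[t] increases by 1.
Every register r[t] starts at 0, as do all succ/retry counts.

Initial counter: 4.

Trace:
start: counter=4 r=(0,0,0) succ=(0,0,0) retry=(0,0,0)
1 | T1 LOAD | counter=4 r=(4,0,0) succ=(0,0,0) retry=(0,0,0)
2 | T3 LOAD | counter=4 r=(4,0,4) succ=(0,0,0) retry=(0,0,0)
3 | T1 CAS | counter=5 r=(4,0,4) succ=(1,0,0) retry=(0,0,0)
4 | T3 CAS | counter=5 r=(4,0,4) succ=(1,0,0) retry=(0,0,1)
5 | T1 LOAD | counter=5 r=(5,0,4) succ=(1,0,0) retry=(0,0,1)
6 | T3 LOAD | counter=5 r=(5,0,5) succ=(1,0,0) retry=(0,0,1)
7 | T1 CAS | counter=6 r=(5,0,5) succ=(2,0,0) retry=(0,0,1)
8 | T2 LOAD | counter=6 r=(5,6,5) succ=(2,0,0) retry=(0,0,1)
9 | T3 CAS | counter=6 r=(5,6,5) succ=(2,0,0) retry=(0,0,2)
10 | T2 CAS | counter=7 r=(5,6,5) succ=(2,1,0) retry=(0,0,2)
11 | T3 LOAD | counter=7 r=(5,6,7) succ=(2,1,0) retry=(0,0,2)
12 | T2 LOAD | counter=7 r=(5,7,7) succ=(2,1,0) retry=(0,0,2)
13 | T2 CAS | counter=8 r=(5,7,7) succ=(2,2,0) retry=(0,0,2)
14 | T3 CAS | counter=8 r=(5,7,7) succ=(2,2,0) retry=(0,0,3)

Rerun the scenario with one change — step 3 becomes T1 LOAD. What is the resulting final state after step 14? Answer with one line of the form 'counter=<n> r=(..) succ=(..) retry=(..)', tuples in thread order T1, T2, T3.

counter=8 r=(5,7,7) succ=(1,2,1) retry=(0,0,2)

(re-executing from step 3 with the substitution; state before step 3: counter=4 r=(4,0,4) succ=(0,0,0) retry=(0,0,0))
3 | T1 LOAD | counter=4 r=(4,0,4) succ=(0,0,0) retry=(0,0,0)
4 | T3 CAS | counter=5 r=(4,0,4) succ=(0,0,1) retry=(0,0,0)
5 | T1 LOAD | counter=5 r=(5,0,4) succ=(0,0,1) retry=(0,0,0)
6 | T3 LOAD | counter=5 r=(5,0,5) succ=(0,0,1) retry=(0,0,0)
7 | T1 CAS | counter=6 r=(5,0,5) succ=(1,0,1) retry=(0,0,0)
8 | T2 LOAD | counter=6 r=(5,6,5) succ=(1,0,1) retry=(0,0,0)
9 | T3 CAS | counter=6 r=(5,6,5) succ=(1,0,1) retry=(0,0,1)
10 | T2 CAS | counter=7 r=(5,6,5) succ=(1,1,1) retry=(0,0,1)
11 | T3 LOAD | counter=7 r=(5,6,7) succ=(1,1,1) retry=(0,0,1)
12 | T2 LOAD | counter=7 r=(5,7,7) succ=(1,1,1) retry=(0,0,1)
13 | T2 CAS | counter=8 r=(5,7,7) succ=(1,2,1) retry=(0,0,1)
14 | T3 CAS | counter=8 r=(5,7,7) succ=(1,2,1) retry=(0,0,2)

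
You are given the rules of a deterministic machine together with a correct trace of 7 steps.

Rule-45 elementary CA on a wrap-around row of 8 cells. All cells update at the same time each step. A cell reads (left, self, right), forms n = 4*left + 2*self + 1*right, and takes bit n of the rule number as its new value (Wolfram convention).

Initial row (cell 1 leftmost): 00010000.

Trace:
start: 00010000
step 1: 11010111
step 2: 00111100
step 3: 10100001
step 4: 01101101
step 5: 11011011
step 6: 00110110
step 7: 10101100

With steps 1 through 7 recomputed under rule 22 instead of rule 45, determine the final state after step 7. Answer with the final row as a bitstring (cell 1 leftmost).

00000000

(re-executing steps 1..7 under rule 22; state before step 1: 00010000)
step 1: 00111000
step 2: 01000100
step 3: 11101110
step 4: 00000000
step 5: 00000000
step 6: 00000000
step 7: 00000000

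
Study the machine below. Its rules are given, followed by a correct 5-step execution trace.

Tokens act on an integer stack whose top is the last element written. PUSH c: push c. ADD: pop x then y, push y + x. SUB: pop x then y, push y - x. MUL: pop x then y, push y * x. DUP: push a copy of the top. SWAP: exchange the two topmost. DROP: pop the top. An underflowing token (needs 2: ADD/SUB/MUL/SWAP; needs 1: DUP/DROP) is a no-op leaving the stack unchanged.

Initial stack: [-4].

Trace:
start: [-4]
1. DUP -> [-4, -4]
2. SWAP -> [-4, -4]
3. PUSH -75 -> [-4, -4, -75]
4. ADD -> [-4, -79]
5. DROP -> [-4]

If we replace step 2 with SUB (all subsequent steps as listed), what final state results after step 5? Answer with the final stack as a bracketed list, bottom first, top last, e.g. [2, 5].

[]

(re-executing from step 2 with the substitution; state before step 2: [-4, -4])
2. SUB -> [0]
3. PUSH -75 -> [0, -75]
4. ADD -> [-75]
5. DROP -> []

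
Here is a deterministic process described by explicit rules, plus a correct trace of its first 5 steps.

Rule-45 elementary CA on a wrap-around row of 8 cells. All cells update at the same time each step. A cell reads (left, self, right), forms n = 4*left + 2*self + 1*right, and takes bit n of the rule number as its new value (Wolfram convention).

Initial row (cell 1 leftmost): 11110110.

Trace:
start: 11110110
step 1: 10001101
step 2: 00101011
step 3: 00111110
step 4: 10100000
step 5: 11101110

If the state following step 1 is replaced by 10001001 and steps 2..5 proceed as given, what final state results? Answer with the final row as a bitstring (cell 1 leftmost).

00101101

state after step 1 := 10001001
step 2: 00101001
step 3: 00111001
step 4: 00100001
step 5: 00101101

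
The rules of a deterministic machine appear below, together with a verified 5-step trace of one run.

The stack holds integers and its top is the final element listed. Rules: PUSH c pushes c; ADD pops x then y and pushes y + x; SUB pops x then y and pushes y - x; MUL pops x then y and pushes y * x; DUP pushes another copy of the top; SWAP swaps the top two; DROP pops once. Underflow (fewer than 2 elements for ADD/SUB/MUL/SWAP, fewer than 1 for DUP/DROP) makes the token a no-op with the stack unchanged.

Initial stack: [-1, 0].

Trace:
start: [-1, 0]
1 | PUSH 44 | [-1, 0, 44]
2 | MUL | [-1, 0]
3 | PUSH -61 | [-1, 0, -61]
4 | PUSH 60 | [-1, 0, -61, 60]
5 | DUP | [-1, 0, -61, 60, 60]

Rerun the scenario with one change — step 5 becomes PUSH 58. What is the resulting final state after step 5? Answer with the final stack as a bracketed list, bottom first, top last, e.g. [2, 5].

(re-executing from step 5 with the substitution; state before step 5: [-1, 0, -61, 60])
5 | PUSH 58 | [-1, 0, -61, 60, 58]

[-1, 0, -61, 60, 58]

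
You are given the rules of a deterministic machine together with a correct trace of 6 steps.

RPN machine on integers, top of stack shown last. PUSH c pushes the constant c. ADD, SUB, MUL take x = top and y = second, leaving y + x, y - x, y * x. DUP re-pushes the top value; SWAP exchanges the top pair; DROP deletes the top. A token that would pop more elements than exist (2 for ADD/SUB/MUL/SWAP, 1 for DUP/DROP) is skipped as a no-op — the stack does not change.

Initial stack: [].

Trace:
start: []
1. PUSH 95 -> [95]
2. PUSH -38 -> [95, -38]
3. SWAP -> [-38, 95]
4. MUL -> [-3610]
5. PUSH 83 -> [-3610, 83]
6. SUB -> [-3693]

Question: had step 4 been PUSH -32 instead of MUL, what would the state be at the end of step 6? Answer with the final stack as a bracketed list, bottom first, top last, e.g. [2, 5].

[-38, 95, -115]

(re-executing from step 4 with the substitution; state before step 4: [-38, 95])
4. PUSH -32 -> [-38, 95, -32]
5. PUSH 83 -> [-38, 95, -32, 83]
6. SUB -> [-38, 95, -115]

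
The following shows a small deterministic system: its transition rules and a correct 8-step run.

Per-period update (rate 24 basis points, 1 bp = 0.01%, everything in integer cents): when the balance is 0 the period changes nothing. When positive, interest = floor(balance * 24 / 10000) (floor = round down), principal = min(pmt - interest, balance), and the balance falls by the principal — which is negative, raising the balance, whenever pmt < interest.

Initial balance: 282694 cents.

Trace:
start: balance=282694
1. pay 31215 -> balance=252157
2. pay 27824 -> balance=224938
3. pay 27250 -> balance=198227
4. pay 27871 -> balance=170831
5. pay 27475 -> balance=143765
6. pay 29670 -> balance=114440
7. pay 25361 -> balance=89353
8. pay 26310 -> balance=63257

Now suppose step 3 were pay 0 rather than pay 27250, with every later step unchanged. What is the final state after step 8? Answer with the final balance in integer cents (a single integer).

(re-executing from step 3 with the substitution; state before step 3: balance=224938)
3. pay 0 -> balance=225477
4. pay 27871 -> balance=198147
5. pay 27475 -> balance=171147
6. pay 29670 -> balance=141887
7. pay 25361 -> balance=116866
8. pay 26310 -> balance=90836

90836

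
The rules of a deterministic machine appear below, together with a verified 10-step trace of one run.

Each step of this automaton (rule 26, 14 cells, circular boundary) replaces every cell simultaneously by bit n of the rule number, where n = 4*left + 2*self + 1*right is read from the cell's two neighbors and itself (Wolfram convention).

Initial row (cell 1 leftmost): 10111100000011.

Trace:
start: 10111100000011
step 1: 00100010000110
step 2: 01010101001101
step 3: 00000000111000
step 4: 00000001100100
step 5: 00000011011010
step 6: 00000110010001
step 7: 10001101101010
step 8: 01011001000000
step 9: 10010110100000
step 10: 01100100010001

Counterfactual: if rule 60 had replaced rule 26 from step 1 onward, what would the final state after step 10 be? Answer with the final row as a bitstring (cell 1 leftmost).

(re-executing steps 1..10 under rule 60; state before step 1: 10111100000011)
step 1: 01100010000010
step 2: 01010011000011
step 3: 11111010100010
step 4: 10000111110011
step 5: 01000100001010
step 6: 01100110001111
step 7: 11010101001000
step 8: 10111111101100
step 9: 11100000011010
step 10: 10010000010111

10010000010111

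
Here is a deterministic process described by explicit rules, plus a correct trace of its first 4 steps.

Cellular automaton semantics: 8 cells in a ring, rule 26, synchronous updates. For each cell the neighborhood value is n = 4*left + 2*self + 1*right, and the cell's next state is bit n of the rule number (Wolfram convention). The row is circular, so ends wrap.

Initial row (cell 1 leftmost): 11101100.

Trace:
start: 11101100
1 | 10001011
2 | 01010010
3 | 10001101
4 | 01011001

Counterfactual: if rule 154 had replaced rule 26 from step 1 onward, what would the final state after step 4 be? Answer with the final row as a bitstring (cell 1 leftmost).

11001110

(re-executing steps 1..4 under rule 154; state before step 1: 11101100)
1 | 11001011
2 | 10110011
3 | 00101111
4 | 11001110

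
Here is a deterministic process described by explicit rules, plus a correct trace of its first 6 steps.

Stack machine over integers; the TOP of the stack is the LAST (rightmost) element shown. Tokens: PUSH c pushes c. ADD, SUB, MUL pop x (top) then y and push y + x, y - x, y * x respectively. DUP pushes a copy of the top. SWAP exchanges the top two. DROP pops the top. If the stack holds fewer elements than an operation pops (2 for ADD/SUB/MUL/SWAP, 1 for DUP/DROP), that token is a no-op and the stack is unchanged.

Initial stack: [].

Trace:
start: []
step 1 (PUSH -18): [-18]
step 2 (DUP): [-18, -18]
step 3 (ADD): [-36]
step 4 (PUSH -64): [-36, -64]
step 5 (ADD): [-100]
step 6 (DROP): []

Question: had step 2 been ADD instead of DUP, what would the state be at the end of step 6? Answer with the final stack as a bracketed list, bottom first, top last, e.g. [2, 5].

[]

(re-executing from step 2 with the substitution; state before step 2: [-18])
step 2 (ADD): [-18]
step 3 (ADD): [-18]
step 4 (PUSH -64): [-18, -64]
step 5 (ADD): [-82]
step 6 (DROP): []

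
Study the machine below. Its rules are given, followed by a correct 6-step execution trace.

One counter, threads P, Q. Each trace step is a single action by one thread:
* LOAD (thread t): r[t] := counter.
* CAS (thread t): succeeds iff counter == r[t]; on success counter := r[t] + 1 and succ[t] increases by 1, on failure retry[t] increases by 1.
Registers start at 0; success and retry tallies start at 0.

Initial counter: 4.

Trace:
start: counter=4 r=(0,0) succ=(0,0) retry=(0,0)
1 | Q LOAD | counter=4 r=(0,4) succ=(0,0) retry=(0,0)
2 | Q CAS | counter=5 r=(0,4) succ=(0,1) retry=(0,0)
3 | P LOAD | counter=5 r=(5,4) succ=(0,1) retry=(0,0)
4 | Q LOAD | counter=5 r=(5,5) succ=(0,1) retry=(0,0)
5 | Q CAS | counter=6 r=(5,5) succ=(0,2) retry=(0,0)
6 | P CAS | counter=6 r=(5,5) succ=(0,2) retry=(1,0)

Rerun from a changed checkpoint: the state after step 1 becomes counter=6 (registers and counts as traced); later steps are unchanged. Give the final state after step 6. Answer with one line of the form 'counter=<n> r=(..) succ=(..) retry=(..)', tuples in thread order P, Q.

state after step 1 := counter=6 r=(0,4) succ=(0,0) retry=(0,0)
2 | Q CAS | counter=6 r=(0,4) succ=(0,0) retry=(0,1)
3 | P LOAD | counter=6 r=(6,4) succ=(0,0) retry=(0,1)
4 | Q LOAD | counter=6 r=(6,6) succ=(0,0) retry=(0,1)
5 | Q CAS | counter=7 r=(6,6) succ=(0,1) retry=(0,1)
6 | P CAS | counter=7 r=(6,6) succ=(0,1) retry=(1,1)

counter=7 r=(6,6) succ=(0,1) retry=(1,1)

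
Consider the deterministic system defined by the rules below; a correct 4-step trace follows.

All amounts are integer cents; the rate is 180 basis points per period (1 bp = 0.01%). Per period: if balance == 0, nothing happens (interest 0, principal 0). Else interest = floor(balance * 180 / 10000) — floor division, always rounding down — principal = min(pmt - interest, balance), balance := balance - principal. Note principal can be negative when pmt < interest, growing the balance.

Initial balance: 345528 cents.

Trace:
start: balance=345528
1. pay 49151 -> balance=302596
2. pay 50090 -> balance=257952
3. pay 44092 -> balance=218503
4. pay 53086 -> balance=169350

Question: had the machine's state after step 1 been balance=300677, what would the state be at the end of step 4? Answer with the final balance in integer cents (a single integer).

167325

state after step 1 := balance=300677
2. pay 50090 -> balance=255999
3. pay 44092 -> balance=216514
4. pay 53086 -> balance=167325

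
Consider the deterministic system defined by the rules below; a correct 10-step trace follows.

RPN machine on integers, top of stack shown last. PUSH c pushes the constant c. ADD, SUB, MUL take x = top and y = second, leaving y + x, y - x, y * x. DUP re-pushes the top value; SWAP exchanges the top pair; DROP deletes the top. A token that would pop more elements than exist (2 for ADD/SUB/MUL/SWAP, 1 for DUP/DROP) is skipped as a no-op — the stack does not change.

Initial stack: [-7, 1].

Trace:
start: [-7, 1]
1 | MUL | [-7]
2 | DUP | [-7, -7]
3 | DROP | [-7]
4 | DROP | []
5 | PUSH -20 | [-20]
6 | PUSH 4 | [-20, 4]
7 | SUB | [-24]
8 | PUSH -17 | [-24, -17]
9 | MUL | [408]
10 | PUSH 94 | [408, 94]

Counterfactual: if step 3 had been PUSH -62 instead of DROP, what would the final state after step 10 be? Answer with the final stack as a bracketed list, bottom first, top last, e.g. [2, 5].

(re-executing from step 3 with the substitution; state before step 3: [-7, -7])
3 | PUSH -62 | [-7, -7, -62]
4 | DROP | [-7, -7]
5 | PUSH -20 | [-7, -7, -20]
6 | PUSH 4 | [-7, -7, -20, 4]
7 | SUB | [-7, -7, -24]
8 | PUSH -17 | [-7, -7, -24, -17]
9 | MUL | [-7, -7, 408]
10 | PUSH 94 | [-7, -7, 408, 94]

[-7, -7, 408, 94]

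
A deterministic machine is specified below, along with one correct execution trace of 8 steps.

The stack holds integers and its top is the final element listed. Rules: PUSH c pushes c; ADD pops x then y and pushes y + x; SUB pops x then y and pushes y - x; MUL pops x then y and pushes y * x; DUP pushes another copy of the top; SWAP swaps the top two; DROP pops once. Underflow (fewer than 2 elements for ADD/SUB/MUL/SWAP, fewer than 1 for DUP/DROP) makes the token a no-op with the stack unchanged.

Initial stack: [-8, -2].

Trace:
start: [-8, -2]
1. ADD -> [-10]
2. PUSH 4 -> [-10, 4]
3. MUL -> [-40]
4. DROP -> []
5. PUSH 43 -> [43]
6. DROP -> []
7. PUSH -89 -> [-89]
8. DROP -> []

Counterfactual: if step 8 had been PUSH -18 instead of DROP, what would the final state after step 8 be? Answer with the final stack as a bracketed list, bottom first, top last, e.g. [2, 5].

[-89, -18]

(re-executing from step 8 with the substitution; state before step 8: [-89])
8. PUSH -18 -> [-89, -18]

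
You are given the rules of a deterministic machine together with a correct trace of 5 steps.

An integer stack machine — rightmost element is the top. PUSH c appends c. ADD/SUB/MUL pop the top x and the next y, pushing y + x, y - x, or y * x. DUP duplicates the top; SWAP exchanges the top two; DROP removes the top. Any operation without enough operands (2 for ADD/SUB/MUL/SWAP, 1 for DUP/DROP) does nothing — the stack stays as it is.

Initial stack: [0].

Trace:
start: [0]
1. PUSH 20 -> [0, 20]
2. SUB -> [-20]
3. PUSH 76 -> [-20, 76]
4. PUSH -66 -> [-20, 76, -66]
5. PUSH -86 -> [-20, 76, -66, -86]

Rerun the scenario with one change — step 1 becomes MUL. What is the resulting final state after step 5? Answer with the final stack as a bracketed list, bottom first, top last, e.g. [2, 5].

[0, 76, -66, -86]

(re-executing from step 1 with the substitution; state before step 1: [0])
1. MUL -> [0]
2. SUB -> [0]
3. PUSH 76 -> [0, 76]
4. PUSH -66 -> [0, 76, -66]
5. PUSH -86 -> [0, 76, -66, -86]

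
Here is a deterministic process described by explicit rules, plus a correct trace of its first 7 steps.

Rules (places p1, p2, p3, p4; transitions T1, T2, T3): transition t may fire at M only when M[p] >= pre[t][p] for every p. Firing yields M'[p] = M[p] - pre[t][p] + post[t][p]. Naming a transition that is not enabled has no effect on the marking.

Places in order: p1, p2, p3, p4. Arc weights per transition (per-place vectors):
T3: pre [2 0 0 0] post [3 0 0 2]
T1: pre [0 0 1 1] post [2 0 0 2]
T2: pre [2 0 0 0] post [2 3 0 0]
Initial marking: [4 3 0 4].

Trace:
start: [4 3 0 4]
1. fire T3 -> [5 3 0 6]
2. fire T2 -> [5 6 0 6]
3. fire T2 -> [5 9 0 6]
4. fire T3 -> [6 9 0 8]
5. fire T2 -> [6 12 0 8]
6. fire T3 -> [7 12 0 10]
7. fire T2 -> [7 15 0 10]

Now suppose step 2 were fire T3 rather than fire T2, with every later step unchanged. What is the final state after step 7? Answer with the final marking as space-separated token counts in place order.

(re-executing from step 2 with the substitution; state before step 2: [5 3 0 6])
2. fire T3 -> [6 3 0 8]
3. fire T2 -> [6 6 0 8]
4. fire T3 -> [7 6 0 10]
5. fire T2 -> [7 9 0 10]
6. fire T3 -> [8 9 0 12]
7. fire T2 -> [8 12 0 12]

8 12 0 12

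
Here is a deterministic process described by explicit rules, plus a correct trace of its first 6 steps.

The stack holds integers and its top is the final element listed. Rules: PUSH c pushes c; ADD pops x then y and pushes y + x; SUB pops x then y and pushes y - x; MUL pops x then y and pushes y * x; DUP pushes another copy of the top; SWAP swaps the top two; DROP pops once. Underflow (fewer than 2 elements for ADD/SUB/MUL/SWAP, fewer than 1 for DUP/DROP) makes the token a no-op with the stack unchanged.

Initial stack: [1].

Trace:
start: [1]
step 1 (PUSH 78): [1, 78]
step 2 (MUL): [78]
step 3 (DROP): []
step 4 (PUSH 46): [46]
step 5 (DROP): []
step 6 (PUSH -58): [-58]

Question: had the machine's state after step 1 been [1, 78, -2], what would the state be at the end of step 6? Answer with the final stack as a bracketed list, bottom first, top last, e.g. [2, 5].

state after step 1 := [1, 78, -2]
step 2 (MUL): [1, -156]
step 3 (DROP): [1]
step 4 (PUSH 46): [1, 46]
step 5 (DROP): [1]
step 6 (PUSH -58): [1, -58]

[1, -58]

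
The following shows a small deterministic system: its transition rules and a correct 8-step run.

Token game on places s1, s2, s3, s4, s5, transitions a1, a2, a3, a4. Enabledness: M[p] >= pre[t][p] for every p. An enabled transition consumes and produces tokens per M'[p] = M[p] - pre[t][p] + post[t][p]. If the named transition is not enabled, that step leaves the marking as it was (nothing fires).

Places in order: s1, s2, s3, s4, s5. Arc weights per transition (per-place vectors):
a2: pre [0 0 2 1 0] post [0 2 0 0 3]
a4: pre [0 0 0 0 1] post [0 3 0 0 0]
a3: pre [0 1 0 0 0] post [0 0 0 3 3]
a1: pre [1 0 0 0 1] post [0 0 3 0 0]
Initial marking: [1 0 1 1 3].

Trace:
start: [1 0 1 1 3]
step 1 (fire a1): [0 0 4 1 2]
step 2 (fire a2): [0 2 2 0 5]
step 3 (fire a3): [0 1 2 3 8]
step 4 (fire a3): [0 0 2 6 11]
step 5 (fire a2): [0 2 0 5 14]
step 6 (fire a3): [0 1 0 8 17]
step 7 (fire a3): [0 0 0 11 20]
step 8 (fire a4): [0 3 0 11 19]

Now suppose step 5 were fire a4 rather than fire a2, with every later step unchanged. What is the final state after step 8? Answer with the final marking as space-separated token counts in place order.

(re-executing from step 5 with the substitution; state before step 5: [0 0 2 6 11])
step 5 (fire a4): [0 3 2 6 10]
step 6 (fire a3): [0 2 2 9 13]
step 7 (fire a3): [0 1 2 12 16]
step 8 (fire a4): [0 4 2 12 15]

0 4 2 12 15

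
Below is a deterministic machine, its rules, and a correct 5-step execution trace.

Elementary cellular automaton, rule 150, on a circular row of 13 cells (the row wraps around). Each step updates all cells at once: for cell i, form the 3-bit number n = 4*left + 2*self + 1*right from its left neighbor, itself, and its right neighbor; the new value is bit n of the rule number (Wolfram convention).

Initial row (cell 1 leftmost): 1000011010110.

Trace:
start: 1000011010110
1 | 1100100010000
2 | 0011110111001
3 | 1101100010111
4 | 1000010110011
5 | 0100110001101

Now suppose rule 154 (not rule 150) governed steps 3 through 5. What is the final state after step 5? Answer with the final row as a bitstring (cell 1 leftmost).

(re-executing steps 3..5 under rule 154; state before step 3: 0011110111001)
3 | 1111100110110
4 | 1111011100100
5 | 1110011011011

1110011011011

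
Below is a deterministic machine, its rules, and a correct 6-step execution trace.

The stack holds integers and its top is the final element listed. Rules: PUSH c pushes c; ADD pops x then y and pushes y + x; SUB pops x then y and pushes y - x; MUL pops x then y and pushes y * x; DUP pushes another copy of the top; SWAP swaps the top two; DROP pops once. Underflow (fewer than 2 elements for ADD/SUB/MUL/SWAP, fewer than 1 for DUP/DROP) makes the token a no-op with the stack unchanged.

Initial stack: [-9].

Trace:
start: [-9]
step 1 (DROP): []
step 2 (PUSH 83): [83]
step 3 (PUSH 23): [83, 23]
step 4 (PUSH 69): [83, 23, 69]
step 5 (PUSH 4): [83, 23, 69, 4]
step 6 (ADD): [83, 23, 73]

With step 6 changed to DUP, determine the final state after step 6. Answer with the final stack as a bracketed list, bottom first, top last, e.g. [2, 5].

(re-executing from step 6 with the substitution; state before step 6: [83, 23, 69, 4])
step 6 (DUP): [83, 23, 69, 4, 4]

[83, 23, 69, 4, 4]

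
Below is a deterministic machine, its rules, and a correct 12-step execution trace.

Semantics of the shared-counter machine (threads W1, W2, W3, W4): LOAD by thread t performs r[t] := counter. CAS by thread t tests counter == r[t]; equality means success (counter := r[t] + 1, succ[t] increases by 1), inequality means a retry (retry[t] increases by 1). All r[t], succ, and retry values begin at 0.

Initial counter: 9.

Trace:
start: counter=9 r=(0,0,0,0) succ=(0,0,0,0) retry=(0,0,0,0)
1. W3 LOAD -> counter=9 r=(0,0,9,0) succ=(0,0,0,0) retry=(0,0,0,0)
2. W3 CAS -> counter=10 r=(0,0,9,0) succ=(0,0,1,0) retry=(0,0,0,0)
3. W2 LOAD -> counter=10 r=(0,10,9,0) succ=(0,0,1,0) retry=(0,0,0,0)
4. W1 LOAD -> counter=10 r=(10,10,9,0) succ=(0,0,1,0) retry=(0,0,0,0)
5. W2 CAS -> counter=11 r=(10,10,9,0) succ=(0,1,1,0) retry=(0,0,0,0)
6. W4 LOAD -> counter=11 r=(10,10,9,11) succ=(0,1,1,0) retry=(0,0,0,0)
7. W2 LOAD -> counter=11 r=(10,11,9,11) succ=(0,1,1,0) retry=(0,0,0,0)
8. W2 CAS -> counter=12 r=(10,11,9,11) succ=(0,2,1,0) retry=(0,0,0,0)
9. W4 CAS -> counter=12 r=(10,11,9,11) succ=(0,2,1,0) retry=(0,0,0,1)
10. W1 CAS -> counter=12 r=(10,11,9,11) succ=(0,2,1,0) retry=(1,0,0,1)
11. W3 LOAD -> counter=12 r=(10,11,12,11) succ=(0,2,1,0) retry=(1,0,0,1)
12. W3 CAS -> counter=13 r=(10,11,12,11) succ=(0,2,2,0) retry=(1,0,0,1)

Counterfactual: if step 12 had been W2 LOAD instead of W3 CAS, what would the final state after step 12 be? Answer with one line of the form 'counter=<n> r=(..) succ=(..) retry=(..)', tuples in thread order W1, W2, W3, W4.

(re-executing from step 12 with the substitution; state before step 12: counter=12 r=(10,11,12,11) succ=(0,2,1,0) retry=(1,0,0,1))
12. W2 LOAD -> counter=12 r=(10,12,12,11) succ=(0,2,1,0) retry=(1,0,0,1)

counter=12 r=(10,12,12,11) succ=(0,2,1,0) retry=(1,0,0,1)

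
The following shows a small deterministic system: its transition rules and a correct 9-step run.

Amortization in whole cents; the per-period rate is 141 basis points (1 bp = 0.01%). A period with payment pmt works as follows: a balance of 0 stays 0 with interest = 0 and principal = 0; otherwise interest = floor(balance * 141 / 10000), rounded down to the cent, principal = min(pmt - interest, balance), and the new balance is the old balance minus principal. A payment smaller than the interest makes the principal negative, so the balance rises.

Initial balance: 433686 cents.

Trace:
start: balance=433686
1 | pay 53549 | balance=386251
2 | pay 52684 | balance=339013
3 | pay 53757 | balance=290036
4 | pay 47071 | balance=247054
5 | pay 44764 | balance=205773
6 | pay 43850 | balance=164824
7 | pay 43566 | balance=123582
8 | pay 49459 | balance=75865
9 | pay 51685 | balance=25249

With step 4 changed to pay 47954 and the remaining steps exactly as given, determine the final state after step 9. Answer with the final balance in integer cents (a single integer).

24302

(re-executing from step 4 with the substitution; state before step 4: balance=290036)
4 | pay 47954 | balance=246171
5 | pay 44764 | balance=204878
6 | pay 43850 | balance=163916
7 | pay 43566 | balance=122661
8 | pay 49459 | balance=74931
9 | pay 51685 | balance=24302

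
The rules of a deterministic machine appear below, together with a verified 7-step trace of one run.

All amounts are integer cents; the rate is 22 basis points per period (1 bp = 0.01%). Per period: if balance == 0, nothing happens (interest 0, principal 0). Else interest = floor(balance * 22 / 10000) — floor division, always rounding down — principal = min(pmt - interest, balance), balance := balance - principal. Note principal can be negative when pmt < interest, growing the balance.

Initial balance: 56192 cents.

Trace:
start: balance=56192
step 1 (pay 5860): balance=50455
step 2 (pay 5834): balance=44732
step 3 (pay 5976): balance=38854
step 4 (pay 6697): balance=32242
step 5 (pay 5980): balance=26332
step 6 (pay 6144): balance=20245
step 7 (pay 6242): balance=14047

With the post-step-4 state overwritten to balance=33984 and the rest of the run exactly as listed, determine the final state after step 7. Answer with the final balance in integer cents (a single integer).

state after step 4 := balance=33984
step 5 (pay 5980): balance=28078
step 6 (pay 6144): balance=21995
step 7 (pay 6242): balance=15801

15801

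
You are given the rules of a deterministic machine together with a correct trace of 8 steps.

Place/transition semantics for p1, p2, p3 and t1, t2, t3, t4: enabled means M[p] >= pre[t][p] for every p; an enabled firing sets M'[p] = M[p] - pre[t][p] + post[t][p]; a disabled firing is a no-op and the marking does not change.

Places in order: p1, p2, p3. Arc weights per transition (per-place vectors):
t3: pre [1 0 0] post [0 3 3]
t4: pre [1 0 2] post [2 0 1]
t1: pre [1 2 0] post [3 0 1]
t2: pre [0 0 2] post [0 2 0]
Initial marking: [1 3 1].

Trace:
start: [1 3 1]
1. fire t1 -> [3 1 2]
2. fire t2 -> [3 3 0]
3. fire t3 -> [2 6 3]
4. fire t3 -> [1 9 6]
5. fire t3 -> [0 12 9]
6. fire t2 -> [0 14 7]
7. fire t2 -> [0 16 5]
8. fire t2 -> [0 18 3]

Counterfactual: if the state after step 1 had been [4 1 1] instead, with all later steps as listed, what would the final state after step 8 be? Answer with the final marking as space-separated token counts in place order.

1 16 4

state after step 1 := [4 1 1]
2. fire t2 -> [4 1 1]
3. fire t3 -> [3 4 4]
4. fire t3 -> [2 7 7]
5. fire t3 -> [1 10 10]
6. fire t2 -> [1 12 8]
7. fire t2 -> [1 14 6]
8. fire t2 -> [1 16 4]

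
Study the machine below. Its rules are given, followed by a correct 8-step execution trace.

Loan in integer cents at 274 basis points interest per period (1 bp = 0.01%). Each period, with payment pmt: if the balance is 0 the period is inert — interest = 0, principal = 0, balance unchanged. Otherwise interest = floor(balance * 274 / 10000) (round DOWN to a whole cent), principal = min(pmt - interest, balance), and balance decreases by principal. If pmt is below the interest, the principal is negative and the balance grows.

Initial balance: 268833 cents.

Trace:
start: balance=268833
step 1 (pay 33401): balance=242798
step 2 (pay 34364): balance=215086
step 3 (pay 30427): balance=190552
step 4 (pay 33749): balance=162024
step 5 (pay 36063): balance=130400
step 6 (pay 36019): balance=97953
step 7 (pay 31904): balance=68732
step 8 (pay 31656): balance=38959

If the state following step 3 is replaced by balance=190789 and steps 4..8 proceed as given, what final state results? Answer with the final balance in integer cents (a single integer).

39230

state after step 3 := balance=190789
step 4 (pay 33749): balance=162267
step 5 (pay 36063): balance=130650
step 6 (pay 36019): balance=98210
step 7 (pay 31904): balance=68996
step 8 (pay 31656): balance=39230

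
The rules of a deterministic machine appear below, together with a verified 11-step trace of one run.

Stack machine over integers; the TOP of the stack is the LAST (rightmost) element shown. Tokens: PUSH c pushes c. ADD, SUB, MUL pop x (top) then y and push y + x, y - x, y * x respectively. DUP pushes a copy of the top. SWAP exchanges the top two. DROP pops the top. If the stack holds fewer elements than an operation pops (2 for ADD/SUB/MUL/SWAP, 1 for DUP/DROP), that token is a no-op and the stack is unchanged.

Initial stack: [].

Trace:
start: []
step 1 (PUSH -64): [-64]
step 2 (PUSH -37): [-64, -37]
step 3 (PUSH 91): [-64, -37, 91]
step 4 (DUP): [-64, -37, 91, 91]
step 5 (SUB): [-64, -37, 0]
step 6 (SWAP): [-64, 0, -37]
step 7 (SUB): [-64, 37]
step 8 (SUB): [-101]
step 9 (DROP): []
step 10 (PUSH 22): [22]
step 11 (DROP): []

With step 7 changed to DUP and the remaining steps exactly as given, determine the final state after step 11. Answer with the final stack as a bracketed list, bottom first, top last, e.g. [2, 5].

[-64, 0]

(re-executing from step 7 with the substitution; state before step 7: [-64, 0, -37])
step 7 (DUP): [-64, 0, -37, -37]
step 8 (SUB): [-64, 0, 0]
step 9 (DROP): [-64, 0]
step 10 (PUSH 22): [-64, 0, 22]
step 11 (DROP): [-64, 0]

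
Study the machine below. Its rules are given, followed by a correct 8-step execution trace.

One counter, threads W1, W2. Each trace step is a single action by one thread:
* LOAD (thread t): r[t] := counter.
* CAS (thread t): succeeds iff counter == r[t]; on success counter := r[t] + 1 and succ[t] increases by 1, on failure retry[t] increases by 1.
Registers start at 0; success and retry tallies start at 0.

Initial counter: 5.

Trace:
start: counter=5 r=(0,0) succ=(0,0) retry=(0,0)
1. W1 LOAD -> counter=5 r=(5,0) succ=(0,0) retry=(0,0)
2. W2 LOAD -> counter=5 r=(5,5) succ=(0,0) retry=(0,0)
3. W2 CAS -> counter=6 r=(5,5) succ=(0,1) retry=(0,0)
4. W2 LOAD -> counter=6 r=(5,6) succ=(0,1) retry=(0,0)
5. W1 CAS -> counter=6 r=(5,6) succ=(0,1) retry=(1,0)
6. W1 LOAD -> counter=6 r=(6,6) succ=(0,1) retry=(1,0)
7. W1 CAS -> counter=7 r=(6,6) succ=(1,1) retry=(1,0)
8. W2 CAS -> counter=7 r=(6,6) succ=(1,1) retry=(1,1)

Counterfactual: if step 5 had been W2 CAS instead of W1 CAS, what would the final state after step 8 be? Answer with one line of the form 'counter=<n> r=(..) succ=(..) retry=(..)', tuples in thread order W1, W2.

(re-executing from step 5 with the substitution; state before step 5: counter=6 r=(5,6) succ=(0,1) retry=(0,0))
5. W2 CAS -> counter=7 r=(5,6) succ=(0,2) retry=(0,0)
6. W1 LOAD -> counter=7 r=(7,6) succ=(0,2) retry=(0,0)
7. W1 CAS -> counter=8 r=(7,6) succ=(1,2) retry=(0,0)
8. W2 CAS -> counter=8 r=(7,6) succ=(1,2) retry=(0,1)

counter=8 r=(7,6) succ=(1,2) retry=(0,1)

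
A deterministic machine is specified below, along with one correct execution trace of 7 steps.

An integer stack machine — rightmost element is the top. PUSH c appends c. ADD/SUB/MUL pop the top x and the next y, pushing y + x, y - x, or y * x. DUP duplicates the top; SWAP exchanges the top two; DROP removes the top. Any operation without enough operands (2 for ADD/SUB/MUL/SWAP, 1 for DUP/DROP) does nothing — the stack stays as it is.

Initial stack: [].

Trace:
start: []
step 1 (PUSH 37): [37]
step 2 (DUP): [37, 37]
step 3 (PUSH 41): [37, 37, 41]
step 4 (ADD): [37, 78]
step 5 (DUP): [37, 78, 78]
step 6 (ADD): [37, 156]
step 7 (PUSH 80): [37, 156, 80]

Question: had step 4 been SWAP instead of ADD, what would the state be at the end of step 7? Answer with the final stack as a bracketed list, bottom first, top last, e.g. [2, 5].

[37, 41, 74, 80]

(re-executing from step 4 with the substitution; state before step 4: [37, 37, 41])
step 4 (SWAP): [37, 41, 37]
step 5 (DUP): [37, 41, 37, 37]
step 6 (ADD): [37, 41, 74]
step 7 (PUSH 80): [37, 41, 74, 80]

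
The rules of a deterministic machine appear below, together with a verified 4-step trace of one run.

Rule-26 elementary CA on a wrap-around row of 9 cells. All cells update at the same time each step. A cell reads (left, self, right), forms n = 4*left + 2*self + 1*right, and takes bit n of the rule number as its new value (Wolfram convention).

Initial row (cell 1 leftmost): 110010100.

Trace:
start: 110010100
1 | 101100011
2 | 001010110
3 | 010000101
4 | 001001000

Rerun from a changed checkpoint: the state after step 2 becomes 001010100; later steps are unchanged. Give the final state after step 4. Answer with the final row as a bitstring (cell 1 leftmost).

state after step 2 := 001010100
3 | 010000010
4 | 101000101

101000101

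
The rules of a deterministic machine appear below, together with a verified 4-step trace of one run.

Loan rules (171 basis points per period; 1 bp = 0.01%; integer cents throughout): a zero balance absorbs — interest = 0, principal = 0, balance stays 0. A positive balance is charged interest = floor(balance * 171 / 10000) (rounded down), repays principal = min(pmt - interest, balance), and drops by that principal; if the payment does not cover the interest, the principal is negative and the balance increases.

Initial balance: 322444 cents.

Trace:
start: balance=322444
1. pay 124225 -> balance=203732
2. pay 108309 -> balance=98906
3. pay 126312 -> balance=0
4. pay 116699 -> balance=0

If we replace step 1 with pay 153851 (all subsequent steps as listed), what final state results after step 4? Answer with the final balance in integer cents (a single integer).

(re-executing from step 1 with the substitution; state before step 1: balance=322444)
1. pay 153851 -> balance=174106
2. pay 108309 -> balance=68774
3. pay 126312 -> balance=0
4. pay 116699 -> balance=0

0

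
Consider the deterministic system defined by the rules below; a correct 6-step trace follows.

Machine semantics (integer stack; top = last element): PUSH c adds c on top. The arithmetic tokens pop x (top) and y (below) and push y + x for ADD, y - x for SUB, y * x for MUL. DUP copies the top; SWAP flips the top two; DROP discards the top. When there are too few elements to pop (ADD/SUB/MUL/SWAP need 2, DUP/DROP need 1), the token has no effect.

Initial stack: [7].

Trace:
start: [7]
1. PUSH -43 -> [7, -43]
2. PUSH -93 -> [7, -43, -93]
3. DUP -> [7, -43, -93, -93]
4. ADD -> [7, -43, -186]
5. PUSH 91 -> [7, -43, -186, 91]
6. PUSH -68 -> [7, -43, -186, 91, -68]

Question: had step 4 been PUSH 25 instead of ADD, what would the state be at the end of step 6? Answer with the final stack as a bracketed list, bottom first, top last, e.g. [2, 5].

(re-executing from step 4 with the substitution; state before step 4: [7, -43, -93, -93])
4. PUSH 25 -> [7, -43, -93, -93, 25]
5. PUSH 91 -> [7, -43, -93, -93, 25, 91]
6. PUSH -68 -> [7, -43, -93, -93, 25, 91, -68]

[7, -43, -93, -93, 25, 91, -68]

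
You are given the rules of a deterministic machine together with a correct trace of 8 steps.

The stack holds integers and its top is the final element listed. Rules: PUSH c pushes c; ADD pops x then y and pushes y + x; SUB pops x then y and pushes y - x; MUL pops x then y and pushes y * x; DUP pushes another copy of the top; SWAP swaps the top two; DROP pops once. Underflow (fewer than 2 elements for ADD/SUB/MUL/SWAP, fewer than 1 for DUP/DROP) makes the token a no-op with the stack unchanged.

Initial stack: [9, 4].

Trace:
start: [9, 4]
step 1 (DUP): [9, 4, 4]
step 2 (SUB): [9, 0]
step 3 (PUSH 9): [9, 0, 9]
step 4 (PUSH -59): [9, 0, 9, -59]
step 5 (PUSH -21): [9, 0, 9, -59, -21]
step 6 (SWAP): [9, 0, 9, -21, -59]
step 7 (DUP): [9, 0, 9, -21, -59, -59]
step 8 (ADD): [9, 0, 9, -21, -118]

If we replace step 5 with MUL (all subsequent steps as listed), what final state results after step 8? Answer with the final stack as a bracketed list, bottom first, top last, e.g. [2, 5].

[9, -531, 0]

(re-executing from step 5 with the substitution; state before step 5: [9, 0, 9, -59])
step 5 (MUL): [9, 0, -531]
step 6 (SWAP): [9, -531, 0]
step 7 (DUP): [9, -531, 0, 0]
step 8 (ADD): [9, -531, 0]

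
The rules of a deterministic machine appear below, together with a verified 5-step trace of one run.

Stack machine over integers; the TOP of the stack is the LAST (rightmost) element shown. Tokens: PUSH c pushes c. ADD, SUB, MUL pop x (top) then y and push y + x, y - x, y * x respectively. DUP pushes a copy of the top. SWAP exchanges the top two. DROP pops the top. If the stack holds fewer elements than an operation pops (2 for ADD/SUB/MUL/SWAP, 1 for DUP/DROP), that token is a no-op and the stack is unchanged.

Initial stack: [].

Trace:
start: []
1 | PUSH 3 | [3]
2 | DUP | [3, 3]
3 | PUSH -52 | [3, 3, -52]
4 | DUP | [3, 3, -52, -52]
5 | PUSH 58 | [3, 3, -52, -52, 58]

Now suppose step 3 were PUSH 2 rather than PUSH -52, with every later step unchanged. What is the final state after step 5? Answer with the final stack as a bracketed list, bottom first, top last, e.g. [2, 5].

[3, 3, 2, 2, 58]

(re-executing from step 3 with the substitution; state before step 3: [3, 3])
3 | PUSH 2 | [3, 3, 2]
4 | DUP | [3, 3, 2, 2]
5 | PUSH 58 | [3, 3, 2, 2, 58]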